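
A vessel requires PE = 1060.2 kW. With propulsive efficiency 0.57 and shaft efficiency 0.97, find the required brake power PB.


Formula: PB = PE / (eta_D * eta_S)
Step 1 — combined efficiency = eta_D * eta_S = 0.57 * 0.97 = 0.5529
Step 2 — PB = 1060.2 / 0.5529 ≈ 1917.5 kW (5 s.f.)

1917.5 kW


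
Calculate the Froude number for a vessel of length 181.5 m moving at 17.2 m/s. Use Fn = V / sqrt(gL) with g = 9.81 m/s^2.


Formula: Fn = V / sqrt(g * L)
Step 1 — g * L = 9.81 * 181.5 = 1780.515
Step 2 — sqrt(g * L) = sqrt(1780.515) = 42.196149
Step 3 — Fn = 17.2 / 42.196149 ≈ 0.40762 (5 s.f.)

0.40762


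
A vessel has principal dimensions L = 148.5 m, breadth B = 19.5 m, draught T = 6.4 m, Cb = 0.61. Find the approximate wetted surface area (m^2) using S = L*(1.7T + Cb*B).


Formula: S = 1.7*L*T + V/T with V = Cb*L*B*T, i.e. S = L * (1.7*T + Cb*B)
Step 1 — 1.7*T = 1.7 * 6.4 = 10.88 m
Step 2 — Cb*B = 0.61 * 19.5 = 11.895 m
Step 3 — 1.7*T + Cb*B = 10.88 + 11.895 = 22.775 m
Step 4 — S = 148.5 * 22.775 ≈ 3382.1 m^2 (5 s.f.)

3382.1 m^2


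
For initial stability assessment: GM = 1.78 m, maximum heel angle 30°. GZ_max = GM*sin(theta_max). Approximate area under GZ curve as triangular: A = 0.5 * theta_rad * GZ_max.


Formula: GZ_max = GM * sin(theta); Area = 0.5 * theta_rad * GZ_max
Step 1 — GZ_max = 1.78 * sin(30°) = 1.78 * 0.5 = 0.89 m
Step 2 — theta_rad = 30 * pi/180 = 0.523599 rad
Step 3 — Area = 0.5 * 0.523599 * 0.89 ≈ 0.23300 m·rad (5 s.f.)

0.23300 m·rad


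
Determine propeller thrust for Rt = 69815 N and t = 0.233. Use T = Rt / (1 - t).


Formula: T = Rt / (1 - t)
Step 1 — (1 - t) = 1 - 0.233 = 0.767
Step 2 — T = 69815 / 0.767 ≈ 91023 N (5 s.f.)

91023 N


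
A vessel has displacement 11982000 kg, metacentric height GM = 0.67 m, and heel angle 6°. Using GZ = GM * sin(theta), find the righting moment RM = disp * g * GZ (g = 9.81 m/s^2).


Formula: GZ = GM * sin(theta); RM = disp * g * GZ
Step 1 — GZ = 0.67 * sin(6°) = 0.67 * 0.104528 = 0.070034 m
Step 2 — RM = 11982000 * 9.81 * 0.070034 ≈ 8232000 N·m (5 s.f.)

8232000 N·m


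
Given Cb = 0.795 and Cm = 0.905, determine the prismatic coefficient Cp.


Formula: Cp = Cb / Cm
Substituting: Cp = 0.795 / 0.905
Result: Cp ≈ 0.87845 (5 s.f.)

0.87845


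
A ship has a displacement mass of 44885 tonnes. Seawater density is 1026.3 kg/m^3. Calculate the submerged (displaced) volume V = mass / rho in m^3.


Formula: V = mass / rho
Step 1 — convert tonnes to kg: 44885 t * 1000 = 44885000 kg
Step 2 — V = 44885000 / 1026.3 ≈ 43735 m^3 (5 s.f.)

43735 m^3


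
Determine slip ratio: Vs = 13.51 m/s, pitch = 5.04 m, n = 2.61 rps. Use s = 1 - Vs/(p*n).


Formula: s = 1 - Vs / (p * n)
Step 1 — p * n = 5.04 * 2.61 = 13.1544
Step 2 — Vs / (p*n) = 13.51 / 13.1544 = 1.027033 (6 d.p.)
Step 3 — s = 1 - 1.027033 = -0.027033

-0.027033


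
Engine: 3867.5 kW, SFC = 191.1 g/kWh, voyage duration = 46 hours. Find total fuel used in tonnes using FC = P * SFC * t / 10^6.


Formula: FC (tonnes) = P * SFC * t / 1,000,000
Step 1 — P * SFC * t = 3867.5 * 191.1 * 46 = 33997645.5 g
Step 2 — FC (tonnes) = 33997645.5 / 1,000,000 ≈ 33.998 tonnes (5 s.f.)

33.998 tonnes


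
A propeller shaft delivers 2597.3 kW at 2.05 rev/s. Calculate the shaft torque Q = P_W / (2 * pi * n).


Formula: Q = P_W / (2 * pi * n)
Step 1 — P_W = 2597.3 kW * 1000 = 2597300.0 W
Step 2 — 2 * pi * n = 2 * pi * 2.05 = 12.88053
Step 3 — Q = 2597300.0 / 12.88053 ≈ 201650 N·m (5 s.f.)

201650 N·m


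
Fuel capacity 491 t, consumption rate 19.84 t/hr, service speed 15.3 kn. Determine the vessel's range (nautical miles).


Formula: endurance = fuel / rate; range = endurance * speed
Step 1 — endurance = 491 / 19.84 = 24.748 hours
Step 2 — range = 24.748 * 15.3 ≈ 378.64 nautical miles (5 s.f.)

378.64 NM


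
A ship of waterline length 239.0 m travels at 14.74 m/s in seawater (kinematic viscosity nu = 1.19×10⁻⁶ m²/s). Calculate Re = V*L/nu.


Formula: Re = V * L / nu
Step 1 — V * L = 14.74 * 239.0 = 3522.86 m^2/s
Step 2 — Re = 3522.86 / 1.19e-6 = 2.96e+09

2.96e+09


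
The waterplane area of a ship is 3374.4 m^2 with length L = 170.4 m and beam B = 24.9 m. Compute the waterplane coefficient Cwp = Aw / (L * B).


Formula: Cwp = Aw / (L * B)
Step 1 — L * B = 170.4 * 24.9 = 4242.96 m^2
Step 2 — Cwp = 3374.4 / 4242.96 ≈ 0.79529 (5 s.f.)

0.79529


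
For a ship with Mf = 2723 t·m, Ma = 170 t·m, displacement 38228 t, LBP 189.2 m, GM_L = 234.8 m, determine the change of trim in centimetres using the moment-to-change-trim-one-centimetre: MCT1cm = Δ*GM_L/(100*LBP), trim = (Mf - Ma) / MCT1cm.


Formula: net trimming moment = Mf - Ma; MCT1cm = Δ*GM_L/(100*LBP); trim = net moment / MCT1cm
Step 1 — net trimming moment = 2723 - 170 = 2553 t·m
Step 2 — MCT1cm = 38228 * 234.8 / (100 * 189.2) = 474.4151 t·m/cm
Step 3 — trim = 2553 / 474.4151 ≈ 5.3814 cm (5 s.f.)

5.3814 cm


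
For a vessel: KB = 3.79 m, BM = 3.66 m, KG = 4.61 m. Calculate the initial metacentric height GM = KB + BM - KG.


Formula: GM = KB + BM - KG
Step 1 — KM = KB + BM = 3.79 + 3.66 = 7.45 m
Step 2 — GM = KM - KG = 7.45 - 4.61 = 2.84 m

2.84 m


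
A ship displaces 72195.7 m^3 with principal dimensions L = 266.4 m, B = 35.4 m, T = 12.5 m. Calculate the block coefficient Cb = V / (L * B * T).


Formula: Cb = V / (L * B * T)
Step 1 — L * B * T = 266.4 * 35.4 * 12.5 = 117882.0 m^3
Step 2 — Cb = 72195.7 / 117882.0 ≈ 0.61244 (5 s.f.)

0.61244


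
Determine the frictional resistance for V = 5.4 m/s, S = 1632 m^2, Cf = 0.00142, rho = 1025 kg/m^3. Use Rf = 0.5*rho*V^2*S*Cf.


Formula: Rf = 0.5 * rho * V^2 * S * Cf
Step 1 — V^2 = 5.4^2 = 29.16
Step 2 — 0.5 * rho * V^2 = 0.5 * 1025 * 29.16 = 14944.5
Step 3 — Rf = 14944.5 * 1632 * 0.00142 ≈ 34633 N (5 s.f.)

34633 N


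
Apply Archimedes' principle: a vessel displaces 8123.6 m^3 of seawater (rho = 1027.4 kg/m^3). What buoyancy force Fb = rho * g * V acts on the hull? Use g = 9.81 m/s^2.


Formula: Fb = rho * g * V
Substituting: Fb = 1027.4 * 9.81 * 8123.6
Intermediate: 1027.4 * 9.81 = 10078.794
Result: Fb = 10078.794 * 8123.6 ≈ 81876000 N (5 s.f.)

81876000 N


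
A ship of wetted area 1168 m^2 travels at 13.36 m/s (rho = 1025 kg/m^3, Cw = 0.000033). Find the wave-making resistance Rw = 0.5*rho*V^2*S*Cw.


Formula: Rw = 0.5 * rho * V^2 * S * Cw
Step 1 — V^2 = 13.36^2 = 178.4896
Step 2 — 0.5 * rho * V^2 = 0.5 * 1025 * 178.4896 = 91475.92
Step 3 — Rw = 91475.92 * 1168 * 0.000033 ≈ 3525.8 N (5 s.f.)

3525.8 N


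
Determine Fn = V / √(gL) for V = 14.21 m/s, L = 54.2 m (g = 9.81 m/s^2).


Formula: Fn = V / sqrt(g * L)
Step 1 — g * L = 9.81 * 54.2 = 531.702
Step 2 — sqrt(g * L) = sqrt(531.702) = 23.058664
Step 3 — Fn = 14.21 / 23.058664 ≈ 0.61625 (5 s.f.)

0.61625


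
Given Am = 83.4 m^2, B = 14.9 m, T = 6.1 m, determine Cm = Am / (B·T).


Formula: Cm = Am / (B * T)
Step 1 — B * T = 14.9 * 6.1 = 90.89 m^2
Step 2 — Cm = 83.4 / 90.89 ≈ 0.91759 (5 s.f.)

0.91759


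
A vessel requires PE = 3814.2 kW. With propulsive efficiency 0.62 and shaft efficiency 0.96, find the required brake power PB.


Formula: PB = PE / (eta_D * eta_S)
Step 1 — combined efficiency = eta_D * eta_S = 0.62 * 0.96 = 0.5952
Step 2 — PB = 3814.2 / 0.5952 ≈ 6408.3 kW (5 s.f.)

6408.3 kW


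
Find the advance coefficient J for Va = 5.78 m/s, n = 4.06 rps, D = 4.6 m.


Formula: J = Va / (n * D)
Step 1 — n * D = 4.06 * 4.6 = 18.676
Step 2 — J = 5.78 / 18.676 ≈ 0.30949 (5 s.f.)

0.30949


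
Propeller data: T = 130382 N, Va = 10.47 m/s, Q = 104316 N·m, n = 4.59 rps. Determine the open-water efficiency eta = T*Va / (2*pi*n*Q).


Formula: eta = T * Va / (2 * pi * n * Q)
Step 1 — numerator = T * Va = 130382 * 10.47 = 1365099.54
Step 2 — 2 * pi * n = 2 * pi * 4.59 = 28.839821
Step 3 — denominator = 28.839821 * 104316 = 3008454.77
Step 4 — eta = 1365099.54 / 3008454.77 ≈ 0.45375 (5 s.f.)

0.45375


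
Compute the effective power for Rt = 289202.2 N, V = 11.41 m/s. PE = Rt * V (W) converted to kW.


Formula: PE = Rt * V / 1000 (kW)
Step 1 — PE (W) = 289202.2 * 11.41 = 3299797.102 W
Step 2 — PE (kW) = 3299797.102 / 1000 ≈ 3299.8 kW (5 s.f.)

3299.8 kW


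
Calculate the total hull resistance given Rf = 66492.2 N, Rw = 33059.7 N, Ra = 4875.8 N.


Formula: Rt = Rf + Rw + Ra
Substituting: Rt = 66492.2 + 33059.7 + 4875.8
Result: Rt = 104427.7 N

104427.7 N


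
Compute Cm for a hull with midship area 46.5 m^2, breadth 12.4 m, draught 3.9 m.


Formula: Cm = Am / (B * T)
Step 1 — B * T = 12.4 * 3.9 = 48.36 m^2
Step 2 — Cm = 46.5 / 48.36 ≈ 0.96154 (5 s.f.)

0.96154


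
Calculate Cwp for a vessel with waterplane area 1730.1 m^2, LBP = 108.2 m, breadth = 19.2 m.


Formula: Cwp = Aw / (L * B)
Step 1 — L * B = 108.2 * 19.2 = 2077.44 m^2
Step 2 — Cwp = 1730.1 / 2077.44 ≈ 0.83280 (5 s.f.)

0.83280


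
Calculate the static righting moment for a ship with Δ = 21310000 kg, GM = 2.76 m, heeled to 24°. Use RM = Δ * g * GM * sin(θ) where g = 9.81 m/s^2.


Formula: GZ = GM * sin(theta); RM = disp * g * GZ
Step 1 — GZ = 2.76 * sin(24°) = 2.76 * 0.406737 = 1.122594 m
Step 2 — RM = 21310000 * 9.81 * 1.122594 ≈ 234680000 N·m (5 s.f.)

234680000 N·m


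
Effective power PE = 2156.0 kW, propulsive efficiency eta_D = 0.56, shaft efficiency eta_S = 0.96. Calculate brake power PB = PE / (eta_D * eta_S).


Formula: PB = PE / (eta_D * eta_S)
Step 1 — combined efficiency = eta_D * eta_S = 0.56 * 0.96 = 0.5376
Step 2 — PB = 2156.0 / 0.5376 ≈ 4010.4 kW (5 s.f.)

4010.4 kW


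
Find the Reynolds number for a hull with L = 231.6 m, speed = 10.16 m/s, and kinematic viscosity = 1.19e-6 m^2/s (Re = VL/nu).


Formula: Re = V * L / nu
Step 1 — V * L = 10.16 * 231.6 = 2353.056 m^2/s
Step 2 — Re = 2353.056 / 1.19e-6 = 1.98e+09

1.98e+09


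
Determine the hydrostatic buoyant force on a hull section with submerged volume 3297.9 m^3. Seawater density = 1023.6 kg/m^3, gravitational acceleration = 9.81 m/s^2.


Formula: Fb = rho * g * V
Substituting: Fb = 1023.6 * 9.81 * 3297.9
Intermediate: 1023.6 * 9.81 = 10041.516
Result: Fb = 10041.516 * 3297.9 ≈ 33116000 N (5 s.f.)

33116000 N


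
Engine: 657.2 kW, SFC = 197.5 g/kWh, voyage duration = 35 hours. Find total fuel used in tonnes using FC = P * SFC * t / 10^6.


Formula: FC (tonnes) = P * SFC * t / 1,000,000
Step 1 — P * SFC * t = 657.2 * 197.5 * 35 = 4542895.0 g
Step 2 — FC (tonnes) = 4542895.0 / 1,000,000 ≈ 4.5429 tonnes (5 s.f.)

4.5429 tonnes


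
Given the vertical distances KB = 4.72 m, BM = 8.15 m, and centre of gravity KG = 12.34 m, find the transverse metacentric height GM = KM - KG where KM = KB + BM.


Formula: GM = KB + BM - KG
Step 1 — KM = KB + BM = 4.72 + 8.15 = 12.87 m
Step 2 — GM = KM - KG = 12.87 - 12.34 = 0.53 m

0.53 m


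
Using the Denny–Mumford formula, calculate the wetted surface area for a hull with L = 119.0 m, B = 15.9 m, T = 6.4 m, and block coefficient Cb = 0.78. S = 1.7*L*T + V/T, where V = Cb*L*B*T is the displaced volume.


Formula: S = 1.7*L*T + V/T with V = Cb*L*B*T, i.e. S = L * (1.7*T + Cb*B)
Step 1 — 1.7*T = 1.7 * 6.4 = 10.88 m
Step 2 — Cb*B = 0.78 * 15.9 = 12.402 m
Step 3 — 1.7*T + Cb*B = 10.88 + 12.402 = 23.282 m
Step 4 — S = 119.0 * 23.282 ≈ 2770.6 m^2 (5 s.f.)

2770.6 m^2


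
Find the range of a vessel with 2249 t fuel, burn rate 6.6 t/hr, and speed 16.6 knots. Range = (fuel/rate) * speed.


Formula: endurance = fuel / rate; range = endurance * speed
Step 1 — endurance = 2249 / 6.6 = 340.7576 hours
Step 2 — range = 340.7576 * 16.6 ≈ 5656.6 nautical miles (5 s.f.)

5656.6 NM


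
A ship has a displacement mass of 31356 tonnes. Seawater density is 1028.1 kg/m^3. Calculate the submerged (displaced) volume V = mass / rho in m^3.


Formula: V = mass / rho
Step 1 — convert tonnes to kg: 31356 t * 1000 = 31356000 kg
Step 2 — V = 31356000 / 1028.1 ≈ 30499 m^3 (5 s.f.)

30499 m^3


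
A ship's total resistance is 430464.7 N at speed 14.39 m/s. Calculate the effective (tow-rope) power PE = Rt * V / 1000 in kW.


Formula: PE = Rt * V / 1000 (kW)
Step 1 — PE (W) = 430464.7 * 14.39 = 6194387.033 W
Step 2 — PE (kW) = 6194387.033 / 1000 ≈ 6194.4 kW (5 s.f.)

6194.4 kW


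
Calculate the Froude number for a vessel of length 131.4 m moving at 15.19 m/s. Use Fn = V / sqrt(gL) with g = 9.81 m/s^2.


Formula: Fn = V / sqrt(g * L)
Step 1 — g * L = 9.81 * 131.4 = 1289.034
Step 2 — sqrt(g * L) = sqrt(1289.034) = 35.90312
Step 3 — Fn = 15.19 / 35.90312 ≈ 0.42308 (5 s.f.)

0.42308


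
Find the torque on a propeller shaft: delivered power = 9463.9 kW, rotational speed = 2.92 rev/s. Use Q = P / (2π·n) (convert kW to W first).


Formula: Q = P_W / (2 * pi * n)
Step 1 — P_W = 9463.9 kW * 1000 = 9463900.0 W
Step 2 — 2 * pi * n = 2 * pi * 2.92 = 18.346901
Step 3 — Q = 9463900.0 / 18.346901 ≈ 515830 N·m (5 s.f.)

515830 N·m


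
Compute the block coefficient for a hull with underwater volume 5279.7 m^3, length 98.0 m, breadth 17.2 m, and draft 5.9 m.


Formula: Cb = V / (L * B * T)
Step 1 — L * B * T = 98.0 * 17.2 * 5.9 = 9945.04 m^3
Step 2 — Cb = 5279.7 / 9945.04 ≈ 0.53089 (5 s.f.)

0.53089


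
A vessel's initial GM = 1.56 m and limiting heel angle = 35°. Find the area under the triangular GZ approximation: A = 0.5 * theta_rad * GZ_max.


Formula: GZ_max = GM * sin(theta); Area = 0.5 * theta_rad * GZ_max
Step 1 — GZ_max = 1.56 * sin(35°) = 1.56 * 0.573576 = 0.894779 m
Step 2 — theta_rad = 35 * pi/180 = 0.610865 rad
Step 3 — Area = 0.5 * 0.610865 * 0.894779 ≈ 0.27329 m·rad (5 s.f.)

0.27329 m·rad


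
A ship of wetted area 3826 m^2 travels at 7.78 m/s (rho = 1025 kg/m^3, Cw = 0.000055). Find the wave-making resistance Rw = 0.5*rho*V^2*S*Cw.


Formula: Rw = 0.5 * rho * V^2 * S * Cw
Step 1 — V^2 = 7.78^2 = 60.5284
Step 2 — 0.5 * rho * V^2 = 0.5 * 1025 * 60.5284 = 31020.805
Step 3 — Rw = 31020.805 * 3826 * 0.000055 ≈ 6527.7 N (5 s.f.)

6527.7 N


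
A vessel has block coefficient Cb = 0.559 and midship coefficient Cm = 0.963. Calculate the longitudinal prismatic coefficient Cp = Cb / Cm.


Formula: Cp = Cb / Cm
Substituting: Cp = 0.559 / 0.963
Result: Cp ≈ 0.58048 (5 s.f.)

0.58048


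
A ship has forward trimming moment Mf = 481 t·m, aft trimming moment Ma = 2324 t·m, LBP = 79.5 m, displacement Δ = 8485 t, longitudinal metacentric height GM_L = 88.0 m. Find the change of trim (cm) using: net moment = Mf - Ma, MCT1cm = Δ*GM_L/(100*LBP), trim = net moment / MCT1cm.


Formula: net trimming moment = Mf - Ma; MCT1cm = Δ*GM_L/(100*LBP); trim = net moment / MCT1cm
Step 1 — net trimming moment = 481 - 2324 = -1843 t·m
Step 2 — MCT1cm = 8485 * 88.0 / (100 * 79.5) = 93.922 t·m/cm
Step 3 — trim = -1843 / 93.922 ≈ -19.623 cm (5 s.f.)

-19.623 cm


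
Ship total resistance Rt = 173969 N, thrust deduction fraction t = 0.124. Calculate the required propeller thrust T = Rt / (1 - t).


Formula: T = Rt / (1 - t)
Step 1 — (1 - t) = 1 - 0.124 = 0.876
Step 2 — T = 173969 / 0.876 ≈ 198590 N (5 s.f.)

198590 N


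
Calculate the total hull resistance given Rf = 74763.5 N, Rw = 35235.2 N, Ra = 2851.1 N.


Formula: Rt = Rf + Rw + Ra
Substituting: Rt = 74763.5 + 35235.2 + 2851.1
Result: Rt = 112849.8 N

112849.8 N


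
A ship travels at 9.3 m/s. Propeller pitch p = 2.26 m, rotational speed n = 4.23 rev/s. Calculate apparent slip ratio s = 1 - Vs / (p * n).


Formula: s = 1 - Vs / (p * n)
Step 1 — p * n = 2.26 * 4.23 = 9.5598
Step 2 — Vs / (p*n) = 9.3 / 9.5598 = 0.972824 (6 d.p.)
Step 3 — s = 1 - 0.972824 = 0.027176

0.027176


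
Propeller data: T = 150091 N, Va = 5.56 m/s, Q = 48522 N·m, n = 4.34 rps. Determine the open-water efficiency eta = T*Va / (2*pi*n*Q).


Formula: eta = T * Va / (2 * pi * n * Q)
Step 1 — numerator = T * Va = 150091 * 5.56 = 834505.96
Step 2 — 2 * pi * n = 2 * pi * 4.34 = 27.269024
Step 3 — denominator = 27.269024 * 48522 = 1323147.58
Step 4 — eta = 834505.96 / 1323147.58 ≈ 0.63070 (5 s.f.)

0.63070


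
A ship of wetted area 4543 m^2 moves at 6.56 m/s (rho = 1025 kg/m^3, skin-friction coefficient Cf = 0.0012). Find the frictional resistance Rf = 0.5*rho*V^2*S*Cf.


Formula: Rf = 0.5 * rho * V^2 * S * Cf
Step 1 — V^2 = 6.56^2 = 43.0336
Step 2 — 0.5 * rho * V^2 = 0.5 * 1025 * 43.0336 = 22054.72
Step 3 — Rf = 22054.72 * 4543 * 0.0012 ≈ 120230 N (5 s.f.)

120230 N


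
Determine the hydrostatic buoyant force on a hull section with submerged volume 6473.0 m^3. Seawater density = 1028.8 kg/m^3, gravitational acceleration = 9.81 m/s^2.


Formula: Fb = rho * g * V
Substituting: Fb = 1028.8 * 9.81 * 6473.0
Intermediate: 1028.8 * 9.81 = 10092.528
Result: Fb = 10092.528 * 6473.0 ≈ 65329000 N (5 s.f.)

65329000 N


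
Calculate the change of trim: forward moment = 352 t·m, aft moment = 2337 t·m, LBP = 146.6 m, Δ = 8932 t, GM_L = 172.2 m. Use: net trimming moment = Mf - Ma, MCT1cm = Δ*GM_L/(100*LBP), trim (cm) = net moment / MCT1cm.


Formula: net trimming moment = Mf - Ma; MCT1cm = Δ*GM_L/(100*LBP); trim = net moment / MCT1cm
Step 1 — net trimming moment = 352 - 2337 = -1985 t·m
Step 2 — MCT1cm = 8932 * 172.2 / (100 * 146.6) = 104.9175 t·m/cm
Step 3 — trim = -1985 / 104.9175 ≈ -18.920 cm (5 s.f.)

-18.920 cm


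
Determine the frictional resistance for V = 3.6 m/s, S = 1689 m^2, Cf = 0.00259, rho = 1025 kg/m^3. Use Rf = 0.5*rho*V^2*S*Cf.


Formula: Rf = 0.5 * rho * V^2 * S * Cf
Step 1 — V^2 = 3.6^2 = 12.96
Step 2 — 0.5 * rho * V^2 = 0.5 * 1025 * 12.96 = 6642.0
Step 3 — Rf = 6642.0 * 1689 * 0.00259 ≈ 29055 N (5 s.f.)

29055 N


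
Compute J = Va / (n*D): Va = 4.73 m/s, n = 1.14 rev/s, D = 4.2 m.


Formula: J = Va / (n * D)
Step 1 — n * D = 1.14 * 4.2 = 4.788
Step 2 — J = 4.73 / 4.788 ≈ 0.98789 (5 s.f.)

0.98789


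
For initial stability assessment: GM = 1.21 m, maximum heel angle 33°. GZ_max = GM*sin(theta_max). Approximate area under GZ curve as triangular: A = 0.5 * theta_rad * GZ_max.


Formula: GZ_max = GM * sin(theta); Area = 0.5 * theta_rad * GZ_max
Step 1 — GZ_max = 1.21 * sin(33°) = 1.21 * 0.544639 = 0.659013 m
Step 2 — theta_rad = 33 * pi/180 = 0.575959 rad
Step 3 — Area = 0.5 * 0.575959 * 0.659013 ≈ 0.18978 m·rad (5 s.f.)

0.18978 m·rad


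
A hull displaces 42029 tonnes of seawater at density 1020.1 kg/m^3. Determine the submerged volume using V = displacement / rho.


Formula: V = mass / rho
Step 1 — convert tonnes to kg: 42029 t * 1000 = 42029000 kg
Step 2 — V = 42029000 / 1020.1 ≈ 41201 m^3 (5 s.f.)

41201 m^3


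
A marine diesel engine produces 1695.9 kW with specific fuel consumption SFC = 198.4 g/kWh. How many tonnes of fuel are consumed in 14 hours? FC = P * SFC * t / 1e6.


Formula: FC (tonnes) = P * SFC * t / 1,000,000
Step 1 — P * SFC * t = 1695.9 * 198.4 * 14 = 4710531.84 g
Step 2 — FC (tonnes) = 4710531.84 / 1,000,000 ≈ 4.7105 tonnes (5 s.f.)

4.7105 tonnes


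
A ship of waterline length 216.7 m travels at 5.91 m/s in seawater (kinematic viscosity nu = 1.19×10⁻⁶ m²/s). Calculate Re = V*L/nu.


Formula: Re = V * L / nu
Step 1 — V * L = 5.91 * 216.7 = 1280.697 m^2/s
Step 2 — Re = 1280.697 / 1.19e-6 = 1.08e+09

1.08e+09


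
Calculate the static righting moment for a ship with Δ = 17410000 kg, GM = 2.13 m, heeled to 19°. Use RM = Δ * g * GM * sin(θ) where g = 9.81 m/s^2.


Formula: GZ = GM * sin(theta); RM = disp * g * GZ
Step 1 — GZ = 2.13 * sin(19°) = 2.13 * 0.325568 = 0.69346 m
Step 2 — RM = 17410000 * 9.81 * 0.69346 ≈ 118440000 N·m (5 s.f.)

118440000 N·m


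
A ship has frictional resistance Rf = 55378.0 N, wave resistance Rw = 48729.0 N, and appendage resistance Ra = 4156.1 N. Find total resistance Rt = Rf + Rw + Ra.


Formula: Rt = Rf + Rw + Ra
Substituting: Rt = 55378.0 + 48729.0 + 4156.1
Result: Rt = 108263.1 N

108263.1 N


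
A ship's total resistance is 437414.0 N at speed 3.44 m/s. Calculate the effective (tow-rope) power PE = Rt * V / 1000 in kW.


Formula: PE = Rt * V / 1000 (kW)
Step 1 — PE (W) = 437414.0 * 3.44 = 1504704.16 W
Step 2 — PE (kW) = 1504704.16 / 1000 ≈ 1504.7 kW (5 s.f.)

1504.7 kW


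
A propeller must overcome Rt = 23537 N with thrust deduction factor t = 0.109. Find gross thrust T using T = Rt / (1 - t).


Formula: T = Rt / (1 - t)
Step 1 — (1 - t) = 1 - 0.109 = 0.891
Step 2 — T = 23537 / 0.891 ≈ 26416 N (5 s.f.)

26416 N


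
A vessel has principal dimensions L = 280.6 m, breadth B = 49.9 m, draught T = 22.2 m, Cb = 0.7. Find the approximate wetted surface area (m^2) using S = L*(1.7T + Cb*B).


Formula: S = 1.7*L*T + V/T with V = Cb*L*B*T, i.e. S = L * (1.7*T + Cb*B)
Step 1 — 1.7*T = 1.7 * 22.2 = 37.74 m
Step 2 — Cb*B = 0.7 * 49.9 = 34.93 m
Step 3 — 1.7*T + Cb*B = 37.74 + 34.93 = 72.67 m
Step 4 — S = 280.6 * 72.67 ≈ 20391 m^2 (5 s.f.)

20391 m^2


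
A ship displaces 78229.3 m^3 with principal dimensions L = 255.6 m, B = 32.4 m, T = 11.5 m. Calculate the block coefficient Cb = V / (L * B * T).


Formula: Cb = V / (L * B * T)
Step 1 — L * B * T = 255.6 * 32.4 * 11.5 = 95236.56 m^3
Step 2 — Cb = 78229.3 / 95236.56 ≈ 0.82142 (5 s.f.)

0.82142


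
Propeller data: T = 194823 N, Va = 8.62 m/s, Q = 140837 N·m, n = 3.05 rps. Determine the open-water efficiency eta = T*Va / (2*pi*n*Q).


Formula: eta = T * Va / (2 * pi * n * Q)
Step 1 — numerator = T * Va = 194823 * 8.62 = 1679374.26
Step 2 — 2 * pi * n = 2 * pi * 3.05 = 19.163715
Step 3 — denominator = 19.163715 * 140837 = 2698960.13
Step 4 — eta = 1679374.26 / 2698960.13 ≈ 0.62223 (5 s.f.)

0.62223


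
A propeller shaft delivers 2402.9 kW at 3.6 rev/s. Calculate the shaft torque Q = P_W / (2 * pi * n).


Formula: Q = P_W / (2 * pi * n)
Step 1 — P_W = 2402.9 kW * 1000 = 2402900.0 W
Step 2 — 2 * pi * n = 2 * pi * 3.6 = 22.619467
Step 3 — Q = 2402900.0 / 22.619467 ≈ 106230 N·m (5 s.f.)

106230 N·m


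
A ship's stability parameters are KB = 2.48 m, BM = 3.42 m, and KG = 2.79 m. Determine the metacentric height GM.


Formula: GM = KB + BM - KG
Step 1 — KM = KB + BM = 2.48 + 3.42 = 5.9 m
Step 2 — GM = KM - KG = 5.9 - 2.79 = 3.11 m

3.11 m


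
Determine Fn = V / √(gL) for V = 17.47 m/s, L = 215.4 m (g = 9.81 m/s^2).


Formula: Fn = V / sqrt(g * L)
Step 1 — g * L = 9.81 * 215.4 = 2113.074
Step 2 — sqrt(g * L) = sqrt(2113.074) = 45.968185
Step 3 — Fn = 17.47 / 45.968185 ≈ 0.38005 (5 s.f.)

0.38005


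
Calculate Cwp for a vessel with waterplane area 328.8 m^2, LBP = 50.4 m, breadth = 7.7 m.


Formula: Cwp = Aw / (L * B)
Step 1 — L * B = 50.4 * 7.7 = 388.08 m^2
Step 2 — Cwp = 328.8 / 388.08 ≈ 0.84725 (5 s.f.)

0.84725


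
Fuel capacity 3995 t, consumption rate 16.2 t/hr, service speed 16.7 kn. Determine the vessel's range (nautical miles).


Formula: endurance = fuel / rate; range = endurance * speed
Step 1 — endurance = 3995 / 16.2 = 246.6049 hours
Step 2 — range = 246.6049 * 16.7 ≈ 4118.3 nautical miles (5 s.f.)

4118.3 NM


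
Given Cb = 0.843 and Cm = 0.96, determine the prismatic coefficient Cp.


Formula: Cp = Cb / Cm
Substituting: Cp = 0.843 / 0.96
Result: Cp ≈ 0.87813 (5 s.f.)

0.87813


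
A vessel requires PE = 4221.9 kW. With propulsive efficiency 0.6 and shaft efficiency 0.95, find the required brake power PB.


Formula: PB = PE / (eta_D * eta_S)
Step 1 — combined efficiency = eta_D * eta_S = 0.6 * 0.95 = 0.57
Step 2 — PB = 4221.9 / 0.57 ≈ 7406.8 kW (5 s.f.)

7406.8 kW


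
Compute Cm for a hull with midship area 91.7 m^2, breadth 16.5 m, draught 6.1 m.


Formula: Cm = Am / (B * T)
Step 1 — B * T = 16.5 * 6.1 = 100.65 m^2
Step 2 — Cm = 91.7 / 100.65 ≈ 0.91108 (5 s.f.)

0.91108


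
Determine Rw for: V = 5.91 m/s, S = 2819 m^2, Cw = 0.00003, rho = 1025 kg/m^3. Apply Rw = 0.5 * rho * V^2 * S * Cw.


Formula: Rw = 0.5 * rho * V^2 * S * Cw
Step 1 — V^2 = 5.91^2 = 34.9281
Step 2 — 0.5 * rho * V^2 = 0.5 * 1025 * 34.9281 = 17900.65125
Step 3 — Rw = 17900.65125 * 2819 * 0.00003 ≈ 1513.9 N (5 s.f.)

1513.9 N


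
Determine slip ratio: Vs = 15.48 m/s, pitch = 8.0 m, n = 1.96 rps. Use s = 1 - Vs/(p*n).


Formula: s = 1 - Vs / (p * n)
Step 1 — p * n = 8.0 * 1.96 = 15.68
Step 2 — Vs / (p*n) = 15.48 / 15.68 = 0.987245 (6 d.p.)
Step 3 — s = 1 - 0.987245 = 0.012755

0.012755


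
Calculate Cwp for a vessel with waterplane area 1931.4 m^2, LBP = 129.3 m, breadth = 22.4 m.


Formula: Cwp = Aw / (L * B)
Step 1 — L * B = 129.3 * 22.4 = 2896.32 m^2
Step 2 — Cwp = 1931.4 / 2896.32 ≈ 0.66685 (5 s.f.)

0.66685


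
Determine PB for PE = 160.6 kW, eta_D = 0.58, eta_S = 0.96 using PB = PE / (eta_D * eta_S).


Formula: PB = PE / (eta_D * eta_S)
Step 1 — combined efficiency = eta_D * eta_S = 0.58 * 0.96 = 0.5568
Step 2 — PB = 160.6 / 0.5568 ≈ 288.43 kW (5 s.f.)

288.43 kW


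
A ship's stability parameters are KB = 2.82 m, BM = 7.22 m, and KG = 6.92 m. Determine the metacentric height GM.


Formula: GM = KB + BM - KG
Step 1 — KM = KB + BM = 2.82 + 7.22 = 10.04 m
Step 2 — GM = KM - KG = 10.04 - 6.92 = 3.12 m

3.12 m


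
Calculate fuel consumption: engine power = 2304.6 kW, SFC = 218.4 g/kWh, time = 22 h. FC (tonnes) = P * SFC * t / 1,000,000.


Formula: FC (tonnes) = P * SFC * t / 1,000,000
Step 1 — P * SFC * t = 2304.6 * 218.4 * 22 = 11073142.08 g
Step 2 — FC (tonnes) = 11073142.08 / 1,000,000 ≈ 11.073 tonnes (5 s.f.)

11.073 tonnes


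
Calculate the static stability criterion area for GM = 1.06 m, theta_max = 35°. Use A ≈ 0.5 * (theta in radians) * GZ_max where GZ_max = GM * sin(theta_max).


Formula: GZ_max = GM * sin(theta); Area = 0.5 * theta_rad * GZ_max
Step 1 — GZ_max = 1.06 * sin(35°) = 1.06 * 0.573576 = 0.607991 m
Step 2 — theta_rad = 35 * pi/180 = 0.610865 rad
Step 3 — Area = 0.5 * 0.610865 * 0.607991 ≈ 0.18570 m·rad (5 s.f.)

0.18570 m·rad


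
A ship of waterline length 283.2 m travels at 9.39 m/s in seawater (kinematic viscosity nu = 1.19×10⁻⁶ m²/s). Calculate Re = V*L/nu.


Formula: Re = V * L / nu
Step 1 — V * L = 9.39 * 283.2 = 2659.248 m^2/s
Step 2 — Re = 2659.248 / 1.19e-6 = 2.23e+09

2.23e+09


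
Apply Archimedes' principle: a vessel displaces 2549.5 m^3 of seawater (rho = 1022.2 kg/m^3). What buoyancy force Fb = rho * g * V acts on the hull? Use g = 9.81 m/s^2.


Formula: Fb = rho * g * V
Substituting: Fb = 1022.2 * 9.81 * 2549.5
Intermediate: 1022.2 * 9.81 = 10027.782
Result: Fb = 10027.782 * 2549.5 ≈ 25566000 N (5 s.f.)

25566000 N


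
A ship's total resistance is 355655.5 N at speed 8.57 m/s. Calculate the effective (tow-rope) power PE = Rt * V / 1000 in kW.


Formula: PE = Rt * V / 1000 (kW)
Step 1 — PE (W) = 355655.5 * 8.57 = 3047967.635 W
Step 2 — PE (kW) = 3047967.635 / 1000 ≈ 3048.0 kW (5 s.f.)

3048.0 kW


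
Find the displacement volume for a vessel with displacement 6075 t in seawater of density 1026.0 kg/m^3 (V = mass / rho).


Formula: V = mass / rho
Step 1 — convert tonnes to kg: 6075 t * 1000 = 6075000 kg
Step 2 — V = 6075000 / 1026.0 ≈ 5921.1 m^3 (5 s.f.)

5921.1 m^3


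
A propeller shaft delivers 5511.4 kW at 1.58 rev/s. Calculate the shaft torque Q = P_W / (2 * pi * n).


Formula: Q = P_W / (2 * pi * n)
Step 1 — P_W = 5511.4 kW * 1000 = 5511400.0 W
Step 2 — 2 * pi * n = 2 * pi * 1.58 = 9.927433
Step 3 — Q = 5511400.0 / 9.927433 ≈ 555170 N·m (5 s.f.)

555170 N·m


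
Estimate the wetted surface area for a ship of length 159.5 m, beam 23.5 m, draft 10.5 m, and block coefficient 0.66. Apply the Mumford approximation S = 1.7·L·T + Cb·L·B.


Formula: S = 1.7*L*T + V/T with V = Cb*L*B*T, i.e. S = L * (1.7*T + Cb*B)
Step 1 — 1.7*T = 1.7 * 10.5 = 17.85 m
Step 2 — Cb*B = 0.66 * 23.5 = 15.51 m
Step 3 — 1.7*T + Cb*B = 17.85 + 15.51 = 33.36 m
Step 4 — S = 159.5 * 33.36 ≈ 5320.9 m^2 (5 s.f.)

5320.9 m^2


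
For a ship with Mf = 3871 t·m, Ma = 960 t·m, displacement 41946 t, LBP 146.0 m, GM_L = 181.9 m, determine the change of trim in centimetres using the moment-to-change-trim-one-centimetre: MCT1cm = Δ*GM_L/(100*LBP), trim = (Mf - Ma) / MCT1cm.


Formula: net trimming moment = Mf - Ma; MCT1cm = Δ*GM_L/(100*LBP); trim = net moment / MCT1cm
Step 1 — net trimming moment = 3871 - 960 = 2911 t·m
Step 2 — MCT1cm = 41946 * 181.9 / (100 * 146.0) = 522.6012 t·m/cm
Step 3 — trim = 2911 / 522.6012 ≈ 5.5702 cm (5 s.f.)

5.5702 cm


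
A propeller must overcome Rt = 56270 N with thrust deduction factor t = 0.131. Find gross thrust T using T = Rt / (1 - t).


Formula: T = Rt / (1 - t)
Step 1 — (1 - t) = 1 - 0.131 = 0.869
Step 2 — T = 56270 / 0.869 ≈ 64753 N (5 s.f.)

64753 N


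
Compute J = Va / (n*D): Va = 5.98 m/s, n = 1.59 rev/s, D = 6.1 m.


Formula: J = Va / (n * D)
Step 1 — n * D = 1.59 * 6.1 = 9.699
Step 2 — J = 5.98 / 9.699 ≈ 0.61656 (5 s.f.)

0.61656


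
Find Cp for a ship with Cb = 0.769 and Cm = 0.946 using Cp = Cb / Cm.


Formula: Cp = Cb / Cm
Substituting: Cp = 0.769 / 0.946
Result: Cp ≈ 0.81290 (5 s.f.)

0.81290


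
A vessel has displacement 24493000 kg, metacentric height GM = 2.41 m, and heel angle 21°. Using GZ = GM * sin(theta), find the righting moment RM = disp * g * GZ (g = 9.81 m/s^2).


Formula: GZ = GM * sin(theta); RM = disp * g * GZ
Step 1 — GZ = 2.41 * sin(21°) = 2.41 * 0.358368 = 0.863667 m
Step 2 — RM = 24493000 * 9.81 * 0.863667 ≈ 207520000 N·m (5 s.f.)

207520000 N·m


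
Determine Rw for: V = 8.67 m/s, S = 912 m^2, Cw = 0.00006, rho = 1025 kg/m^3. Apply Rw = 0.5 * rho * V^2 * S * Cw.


Formula: Rw = 0.5 * rho * V^2 * S * Cw
Step 1 — V^2 = 8.67^2 = 75.1689
Step 2 — 0.5 * rho * V^2 = 0.5 * 1025 * 75.1689 = 38524.06125
Step 3 — Rw = 38524.06125 * 912 * 0.00006 ≈ 2108.0 N (5 s.f.)

2108.0 N


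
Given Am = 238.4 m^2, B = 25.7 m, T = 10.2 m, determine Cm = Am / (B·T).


Formula: Cm = Am / (B * T)
Step 1 — B * T = 25.7 * 10.2 = 262.14 m^2
Step 2 — Cm = 238.4 / 262.14 ≈ 0.90944 (5 s.f.)

0.90944


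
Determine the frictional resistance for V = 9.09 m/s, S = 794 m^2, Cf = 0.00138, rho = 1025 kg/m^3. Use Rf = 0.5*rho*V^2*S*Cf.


Formula: Rf = 0.5 * rho * V^2 * S * Cf
Step 1 — V^2 = 9.09^2 = 82.6281
Step 2 — 0.5 * rho * V^2 = 0.5 * 1025 * 82.6281 = 42346.90125
Step 3 — Rf = 42346.90125 * 794 * 0.00138 ≈ 46400 N (5 s.f.)

46400 N


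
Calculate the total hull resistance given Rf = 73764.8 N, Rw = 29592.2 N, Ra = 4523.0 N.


Formula: Rt = Rf + Rw + Ra
Substituting: Rt = 73764.8 + 29592.2 + 4523.0
Result: Rt = 107880.0 N

107880.0 N


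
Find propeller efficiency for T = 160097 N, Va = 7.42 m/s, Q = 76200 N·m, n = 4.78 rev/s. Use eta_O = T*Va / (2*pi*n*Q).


Formula: eta = T * Va / (2 * pi * n * Q)
Step 1 — numerator = T * Va = 160097 * 7.42 = 1187919.74
Step 2 — 2 * pi * n = 2 * pi * 4.78 = 30.033626
Step 3 — denominator = 30.033626 * 76200 = 2288562.3
Step 4 — eta = 1187919.74 / 2288562.3 ≈ 0.51907 (5 s.f.)

0.51907


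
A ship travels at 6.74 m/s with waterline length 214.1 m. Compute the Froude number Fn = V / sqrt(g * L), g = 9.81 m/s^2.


Formula: Fn = V / sqrt(g * L)
Step 1 — g * L = 9.81 * 214.1 = 2100.321
Step 2 — sqrt(g * L) = sqrt(2100.321) = 45.829259
Step 3 — Fn = 6.74 / 45.829259 ≈ 0.14707 (5 s.f.)

0.14707


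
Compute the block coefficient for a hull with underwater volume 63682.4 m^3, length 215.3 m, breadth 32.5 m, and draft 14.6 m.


Formula: Cb = V / (L * B * T)
Step 1 — L * B * T = 215.3 * 32.5 * 14.6 = 102159.85 m^3
Step 2 — Cb = 63682.4 / 102159.85 ≈ 0.62336 (5 s.f.)

0.62336


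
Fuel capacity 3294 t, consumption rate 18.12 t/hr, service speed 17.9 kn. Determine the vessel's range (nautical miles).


Formula: endurance = fuel / rate; range = endurance * speed
Step 1 — endurance = 3294 / 18.12 = 181.7881 hours
Step 2 — range = 181.7881 * 17.9 ≈ 3254.0 nautical miles (5 s.f.)

3254.0 NM


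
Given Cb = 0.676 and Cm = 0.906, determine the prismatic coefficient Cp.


Formula: Cp = Cb / Cm
Substituting: Cp = 0.676 / 0.906
Result: Cp ≈ 0.74614 (5 s.f.)

0.74614


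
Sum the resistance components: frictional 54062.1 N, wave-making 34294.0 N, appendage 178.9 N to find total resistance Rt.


Formula: Rt = Rf + Rw + Ra
Substituting: Rt = 54062.1 + 34294.0 + 178.9
Result: Rt = 88535.0 N

88535.0 N


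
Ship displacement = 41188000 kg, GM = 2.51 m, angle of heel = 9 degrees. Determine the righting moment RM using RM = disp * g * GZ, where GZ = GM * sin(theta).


Formula: GZ = GM * sin(theta); RM = disp * g * GZ
Step 1 — GZ = 2.51 * sin(9°) = 2.51 * 0.156434 = 0.392649 m
Step 2 — RM = 41188000 * 9.81 * 0.392649 ≈ 158650000 N·m (5 s.f.)

158650000 N·m


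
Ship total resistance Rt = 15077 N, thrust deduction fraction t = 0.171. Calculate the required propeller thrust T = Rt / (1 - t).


Formula: T = Rt / (1 - t)
Step 1 — (1 - t) = 1 - 0.171 = 0.829
Step 2 — T = 15077 / 0.829 ≈ 18187 N (5 s.f.)

18187 N


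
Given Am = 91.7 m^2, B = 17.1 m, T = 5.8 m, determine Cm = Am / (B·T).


Formula: Cm = Am / (B * T)
Step 1 — B * T = 17.1 * 5.8 = 99.18 m^2
Step 2 — Cm = 91.7 / 99.18 ≈ 0.92458 (5 s.f.)

0.92458


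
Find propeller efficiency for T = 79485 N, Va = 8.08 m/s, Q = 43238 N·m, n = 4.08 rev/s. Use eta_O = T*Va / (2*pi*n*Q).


Formula: eta = T * Va / (2 * pi * n * Q)
Step 1 — numerator = T * Va = 79485 * 8.08 = 642238.8
Step 2 — 2 * pi * n = 2 * pi * 4.08 = 25.635396
Step 3 — denominator = 25.635396 * 43238 = 1108423.25
Step 4 — eta = 642238.8 / 1108423.25 ≈ 0.57942 (5 s.f.)

0.57942


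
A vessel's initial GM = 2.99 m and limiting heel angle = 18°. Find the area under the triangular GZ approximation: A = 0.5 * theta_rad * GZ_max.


Formula: GZ_max = GM * sin(theta); Area = 0.5 * theta_rad * GZ_max
Step 1 — GZ_max = 2.99 * sin(18°) = 2.99 * 0.309017 = 0.923961 m
Step 2 — theta_rad = 18 * pi/180 = 0.314159 rad
Step 3 — Area = 0.5 * 0.314159 * 0.923961 ≈ 0.14514 m·rad (5 s.f.)

0.14514 m·rad


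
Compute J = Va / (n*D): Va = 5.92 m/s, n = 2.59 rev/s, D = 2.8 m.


Formula: J = Va / (n * D)
Step 1 — n * D = 2.59 * 2.8 = 7.252
Step 2 — J = 5.92 / 7.252 ≈ 0.81633 (5 s.f.)

0.81633


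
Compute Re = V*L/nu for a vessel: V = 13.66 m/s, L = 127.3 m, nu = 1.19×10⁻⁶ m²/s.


Formula: Re = V * L / nu
Step 1 — V * L = 13.66 * 127.3 = 1738.918 m^2/s
Step 2 — Re = 1738.918 / 1.19e-6 = 1.46e+09

1.46e+09


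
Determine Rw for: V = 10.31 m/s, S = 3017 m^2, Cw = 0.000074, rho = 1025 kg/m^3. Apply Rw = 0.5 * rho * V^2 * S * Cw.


Formula: Rw = 0.5 * rho * V^2 * S * Cw
Step 1 — V^2 = 10.31^2 = 106.2961
Step 2 — 0.5 * rho * V^2 = 0.5 * 1025 * 106.2961 = 54476.75125
Step 3 — Rw = 54476.75125 * 3017 * 0.000074 ≈ 12162 N (5 s.f.)

12162 N


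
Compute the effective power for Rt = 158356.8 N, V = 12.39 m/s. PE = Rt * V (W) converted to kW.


Formula: PE = Rt * V / 1000 (kW)
Step 1 — PE (W) = 158356.8 * 12.39 = 1962040.752 W
Step 2 — PE (kW) = 1962040.752 / 1000 ≈ 1962.0 kW (5 s.f.)

1962.0 kW


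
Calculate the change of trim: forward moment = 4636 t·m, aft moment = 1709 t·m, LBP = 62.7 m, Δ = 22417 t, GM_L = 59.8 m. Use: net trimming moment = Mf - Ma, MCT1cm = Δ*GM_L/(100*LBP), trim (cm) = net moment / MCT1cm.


Formula: net trimming moment = Mf - Ma; MCT1cm = Δ*GM_L/(100*LBP); trim = net moment / MCT1cm
Step 1 — net trimming moment = 4636 - 1709 = 2927 t·m
Step 2 — MCT1cm = 22417 * 59.8 / (100 * 62.7) = 213.8017 t·m/cm
Step 3 — trim = 2927 / 213.8017 ≈ 13.690 cm (5 s.f.)

13.690 cm


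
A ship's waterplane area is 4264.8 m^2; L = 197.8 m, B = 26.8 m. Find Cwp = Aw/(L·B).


Formula: Cwp = Aw / (L * B)
Step 1 — L * B = 197.8 * 26.8 = 5301.04 m^2
Step 2 — Cwp = 4264.8 / 5301.04 ≈ 0.80452 (5 s.f.)

0.80452


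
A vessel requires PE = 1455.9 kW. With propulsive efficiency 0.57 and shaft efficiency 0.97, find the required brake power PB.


Formula: PB = PE / (eta_D * eta_S)
Step 1 — combined efficiency = eta_D * eta_S = 0.57 * 0.97 = 0.5529
Step 2 — PB = 1455.9 / 0.5529 ≈ 2633.2 kW (5 s.f.)

2633.2 kW


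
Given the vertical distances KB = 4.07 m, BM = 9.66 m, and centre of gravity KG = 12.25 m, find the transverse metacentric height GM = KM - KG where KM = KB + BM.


Formula: GM = KB + BM - KG
Step 1 — KM = KB + BM = 4.07 + 9.66 = 13.73 m
Step 2 — GM = KM - KG = 13.73 - 12.25 = 1.48 m

1.48 m


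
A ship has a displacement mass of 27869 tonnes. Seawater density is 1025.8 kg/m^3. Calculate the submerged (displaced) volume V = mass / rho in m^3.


Formula: V = mass / rho
Step 1 — convert tonnes to kg: 27869 t * 1000 = 27869000 kg
Step 2 — V = 27869000 / 1025.8 ≈ 27168 m^3 (5 s.f.)

27168 m^3


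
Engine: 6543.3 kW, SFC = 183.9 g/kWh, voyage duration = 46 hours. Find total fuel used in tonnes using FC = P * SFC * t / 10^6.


Formula: FC (tonnes) = P * SFC * t / 1,000,000
Step 1 — P * SFC * t = 6543.3 * 183.9 * 46 = 55352392.02 g
Step 2 — FC (tonnes) = 55352392.02 / 1,000,000 ≈ 55.352 tonnes (5 s.f.)

55.352 tonnes


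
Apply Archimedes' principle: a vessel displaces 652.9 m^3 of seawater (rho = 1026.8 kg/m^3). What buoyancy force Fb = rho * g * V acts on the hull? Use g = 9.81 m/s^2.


Formula: Fb = rho * g * V
Substituting: Fb = 1026.8 * 9.81 * 652.9
Intermediate: 1026.8 * 9.81 = 10072.908
Result: Fb = 10072.908 * 652.9 ≈ 6576600 N (5 s.f.)

6576600 N


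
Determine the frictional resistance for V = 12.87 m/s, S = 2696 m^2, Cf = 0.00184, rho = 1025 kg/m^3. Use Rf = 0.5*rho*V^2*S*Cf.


Formula: Rf = 0.5 * rho * V^2 * S * Cf
Step 1 — V^2 = 12.87^2 = 165.6369
Step 2 — 0.5 * rho * V^2 = 0.5 * 1025 * 165.6369 = 84888.91125
Step 3 — Rf = 84888.91125 * 2696 * 0.00184 ≈ 421100 N (5 s.f.)

421100 N


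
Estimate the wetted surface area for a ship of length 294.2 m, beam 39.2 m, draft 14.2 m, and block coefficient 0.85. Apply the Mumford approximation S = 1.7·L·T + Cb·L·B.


Formula: S = 1.7*L*T + V/T with V = Cb*L*B*T, i.e. S = L * (1.7*T + Cb*B)
Step 1 — 1.7*T = 1.7 * 14.2 = 24.14 m
Step 2 — Cb*B = 0.85 * 39.2 = 33.32 m
Step 3 — 1.7*T + Cb*B = 24.14 + 33.32 = 57.46 m
Step 4 — S = 294.2 * 57.46 ≈ 16905 m^2 (5 s.f.)

16905 m^2


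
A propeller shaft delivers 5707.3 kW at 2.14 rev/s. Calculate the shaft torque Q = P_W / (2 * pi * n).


Formula: Q = P_W / (2 * pi * n)
Step 1 — P_W = 5707.3 kW * 1000 = 5707300.0 W
Step 2 — 2 * pi * n = 2 * pi * 2.14 = 13.446017
Step 3 — Q = 5707300.0 / 13.446017 ≈ 424460 N·m (5 s.f.)

424460 N·m


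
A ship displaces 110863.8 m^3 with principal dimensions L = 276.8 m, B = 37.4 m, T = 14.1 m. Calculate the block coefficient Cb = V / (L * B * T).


Formula: Cb = V / (L * B * T)
Step 1 — L * B * T = 276.8 * 37.4 * 14.1 = 145967.712 m^3
Step 2 — Cb = 110863.8 / 145967.712 ≈ 0.75951 (5 s.f.)

0.75951


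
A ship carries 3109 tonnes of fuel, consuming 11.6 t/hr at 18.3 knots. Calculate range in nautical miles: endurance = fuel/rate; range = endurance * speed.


Formula: endurance = fuel / rate; range = endurance * speed
Step 1 — endurance = 3109 / 11.6 = 268.0172 hours
Step 2 — range = 268.0172 * 18.3 ≈ 4904.7 nautical miles (5 s.f.)

4904.7 NM


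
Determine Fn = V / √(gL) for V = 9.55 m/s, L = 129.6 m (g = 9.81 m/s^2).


Formula: Fn = V / sqrt(g * L)
Step 1 — g * L = 9.81 * 129.6 = 1271.376
Step 2 — sqrt(g * L) = sqrt(1271.376) = 35.65636
Step 3 — Fn = 9.55 / 35.65636 ≈ 0.26783 (5 s.f.)

0.26783


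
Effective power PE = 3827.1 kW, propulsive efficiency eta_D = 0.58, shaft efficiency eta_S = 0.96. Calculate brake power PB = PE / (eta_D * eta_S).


Formula: PB = PE / (eta_D * eta_S)
Step 1 — combined efficiency = eta_D * eta_S = 0.58 * 0.96 = 0.5568
Step 2 — PB = 3827.1 / 0.5568 ≈ 6873.4 kW (5 s.f.)

6873.4 kW
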